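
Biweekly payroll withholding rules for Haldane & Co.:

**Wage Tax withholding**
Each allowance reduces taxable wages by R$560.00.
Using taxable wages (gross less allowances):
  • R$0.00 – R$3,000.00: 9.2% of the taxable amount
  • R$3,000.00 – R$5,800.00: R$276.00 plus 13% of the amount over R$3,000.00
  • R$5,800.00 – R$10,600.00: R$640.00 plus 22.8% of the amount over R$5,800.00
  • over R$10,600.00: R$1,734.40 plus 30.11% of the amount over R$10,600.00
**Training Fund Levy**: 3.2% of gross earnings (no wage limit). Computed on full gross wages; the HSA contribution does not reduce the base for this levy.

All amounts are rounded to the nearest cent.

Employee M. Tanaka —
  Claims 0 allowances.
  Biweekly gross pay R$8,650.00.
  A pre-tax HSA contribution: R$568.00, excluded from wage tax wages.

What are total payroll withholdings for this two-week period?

Wage Tax: taxable = R$8,650.00 − R$568.00 = R$8,082.00
  R$640.00 + 22.8% × (R$8,082.00 − R$5,800.00) = R$640.00 + 22.8% × R$2,282.00 = R$1,160.30
Training Fund Levy: 3.2% × R$8,650.00 = R$276.80
Total: R$1,160.30 + R$276.80 = R$1,437.10

R$1,437.10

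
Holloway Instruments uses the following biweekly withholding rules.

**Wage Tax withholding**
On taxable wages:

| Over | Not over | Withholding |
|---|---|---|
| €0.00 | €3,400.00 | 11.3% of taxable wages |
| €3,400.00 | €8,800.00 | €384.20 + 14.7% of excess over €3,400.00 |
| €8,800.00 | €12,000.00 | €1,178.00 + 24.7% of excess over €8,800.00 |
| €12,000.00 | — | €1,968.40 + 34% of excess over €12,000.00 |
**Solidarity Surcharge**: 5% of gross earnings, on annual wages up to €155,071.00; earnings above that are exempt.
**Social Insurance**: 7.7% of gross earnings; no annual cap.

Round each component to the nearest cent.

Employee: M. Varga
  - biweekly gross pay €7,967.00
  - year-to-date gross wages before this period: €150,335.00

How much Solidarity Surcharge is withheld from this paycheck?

Solidarity Surcharge: cap €155,071.00 − YTD €150,335.00 = €4,736.00 subject; 5% × €4,736.00 = €236.80

€236.80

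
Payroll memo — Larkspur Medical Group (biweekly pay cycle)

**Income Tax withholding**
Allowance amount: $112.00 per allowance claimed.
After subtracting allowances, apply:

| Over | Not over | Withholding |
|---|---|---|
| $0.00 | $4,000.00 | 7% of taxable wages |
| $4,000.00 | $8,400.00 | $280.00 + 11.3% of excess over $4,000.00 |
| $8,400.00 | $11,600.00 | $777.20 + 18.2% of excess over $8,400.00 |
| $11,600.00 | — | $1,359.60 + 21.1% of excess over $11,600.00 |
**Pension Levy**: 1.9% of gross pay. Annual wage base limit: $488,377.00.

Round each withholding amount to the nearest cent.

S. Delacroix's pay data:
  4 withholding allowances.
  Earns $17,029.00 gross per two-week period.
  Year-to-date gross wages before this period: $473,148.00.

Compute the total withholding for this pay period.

Income Tax: taxable = $17,029.00 − 4×$112.00 = $16,581.00
  $1,359.60 + 21.1% × ($16,581.00 − $11,600.00) = $1,359.60 + 21.1% × $4,981.00 = $2,410.59
Pension Levy: cap $488,377.00 − YTD $473,148.00 = $15,229.00 subject; 1.9% × $15,229.00 = $289.35
Total: $2,410.59 + $289.35 = $2,699.94

$2,699.94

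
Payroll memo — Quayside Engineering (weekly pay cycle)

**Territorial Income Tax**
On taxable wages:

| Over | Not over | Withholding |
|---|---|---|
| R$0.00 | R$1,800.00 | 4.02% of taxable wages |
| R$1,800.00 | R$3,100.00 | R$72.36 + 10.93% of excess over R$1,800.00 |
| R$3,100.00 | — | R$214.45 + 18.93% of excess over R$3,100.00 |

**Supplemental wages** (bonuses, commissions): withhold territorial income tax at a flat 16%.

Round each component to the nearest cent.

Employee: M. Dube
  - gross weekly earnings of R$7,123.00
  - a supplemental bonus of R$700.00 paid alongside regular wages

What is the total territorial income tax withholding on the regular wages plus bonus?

R$1,088.00

Territorial Income Tax: taxable = R$7,123.00
  R$214.45 + 18.93% × (R$7,123.00 − R$3,100.00) = R$214.45 + 18.93% × R$4,023.00 = R$976.00
Supplemental (16% flat on bonus): 16% × R$700.00 = R$112.00
Total territorial income tax: R$976.00 + R$112.00 = R$1,088.00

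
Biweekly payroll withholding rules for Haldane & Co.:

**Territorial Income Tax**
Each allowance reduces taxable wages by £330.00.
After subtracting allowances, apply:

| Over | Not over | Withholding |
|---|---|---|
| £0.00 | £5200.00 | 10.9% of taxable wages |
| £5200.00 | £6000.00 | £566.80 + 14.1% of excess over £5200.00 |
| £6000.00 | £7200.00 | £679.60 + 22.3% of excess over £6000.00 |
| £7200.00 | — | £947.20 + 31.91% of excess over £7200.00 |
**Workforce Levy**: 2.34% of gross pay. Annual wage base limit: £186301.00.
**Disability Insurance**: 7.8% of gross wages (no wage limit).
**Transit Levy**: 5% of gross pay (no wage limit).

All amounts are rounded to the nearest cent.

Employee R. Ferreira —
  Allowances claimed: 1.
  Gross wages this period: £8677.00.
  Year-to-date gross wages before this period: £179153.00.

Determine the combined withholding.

Territorial Income Tax: taxable = £8677.00 − 1×£330.00 = £8347.00
  £947.20 + 31.91% × (£8347.00 − £7200.00) = £947.20 + 31.91% × £1147.00 = £1313.21
Workforce Levy: cap £186301.00 − YTD £179153.00 = £7148.00 subject; 2.34% × £7148.00 = £167.26
Disability Insurance: 7.8% × £8677.00 = £676.81
Transit Levy: 5% × £8677.00 = £433.85
Total: £1313.21 + £167.26 + £676.81 + £433.85 = £2591.13

£2591.13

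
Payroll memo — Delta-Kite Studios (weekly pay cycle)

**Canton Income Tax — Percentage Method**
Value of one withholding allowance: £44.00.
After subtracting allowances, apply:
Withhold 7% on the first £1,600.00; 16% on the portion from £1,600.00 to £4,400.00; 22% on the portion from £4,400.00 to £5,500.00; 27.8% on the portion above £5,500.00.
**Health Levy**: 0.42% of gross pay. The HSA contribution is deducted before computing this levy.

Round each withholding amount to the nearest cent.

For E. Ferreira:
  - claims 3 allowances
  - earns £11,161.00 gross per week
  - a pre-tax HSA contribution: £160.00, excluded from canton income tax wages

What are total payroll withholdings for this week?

£2,340.78

Canton Income Tax: taxable = £11,161.00 − £160.00 − 3×£44.00 = £10,869.00
  £802.00 + 27.8% × (£10,869.00 − £5,500.00) = £802.00 + 27.8% × £5,369.00 = £2,294.58
Health Levy: 0.42% × £11,001.00 = £46.20
Total: £2,294.58 + £46.20 = £2,340.78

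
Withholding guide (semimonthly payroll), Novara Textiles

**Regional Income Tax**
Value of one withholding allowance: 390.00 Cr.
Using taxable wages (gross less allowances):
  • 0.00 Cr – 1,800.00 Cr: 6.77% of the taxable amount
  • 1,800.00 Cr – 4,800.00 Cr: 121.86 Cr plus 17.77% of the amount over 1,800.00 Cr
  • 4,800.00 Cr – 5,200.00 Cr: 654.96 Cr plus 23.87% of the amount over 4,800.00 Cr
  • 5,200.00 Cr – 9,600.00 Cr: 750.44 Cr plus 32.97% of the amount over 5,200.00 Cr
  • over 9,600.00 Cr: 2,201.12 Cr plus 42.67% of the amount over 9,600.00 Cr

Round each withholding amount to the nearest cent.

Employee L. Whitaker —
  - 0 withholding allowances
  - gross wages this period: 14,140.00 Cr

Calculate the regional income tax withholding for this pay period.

Regional Income Tax: taxable = 14,140.00 Cr
  2,201.12 Cr + 42.67% × (14,140.00 Cr − 9,600.00 Cr) = 2,201.12 Cr + 42.67% × 4,540.00 Cr = 4,138.34 Cr

4,138.34 Cr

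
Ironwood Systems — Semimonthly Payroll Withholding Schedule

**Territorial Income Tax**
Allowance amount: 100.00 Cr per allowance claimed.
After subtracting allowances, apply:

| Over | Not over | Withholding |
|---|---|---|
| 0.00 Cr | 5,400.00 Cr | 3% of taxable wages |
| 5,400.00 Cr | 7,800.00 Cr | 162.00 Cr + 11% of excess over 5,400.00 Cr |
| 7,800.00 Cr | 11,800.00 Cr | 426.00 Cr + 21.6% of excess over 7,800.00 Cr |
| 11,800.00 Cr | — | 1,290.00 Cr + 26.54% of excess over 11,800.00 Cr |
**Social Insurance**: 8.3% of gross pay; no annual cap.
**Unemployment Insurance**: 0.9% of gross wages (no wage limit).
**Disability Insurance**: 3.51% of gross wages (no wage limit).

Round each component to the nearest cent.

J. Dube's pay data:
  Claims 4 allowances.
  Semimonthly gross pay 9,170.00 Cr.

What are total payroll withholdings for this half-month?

1,801.03 Cr

Territorial Income Tax: taxable = 9,170.00 Cr − 4×100.00 Cr = 8,770.00 Cr
  426.00 Cr + 21.6% × (8,770.00 Cr − 7,800.00 Cr) = 426.00 Cr + 21.6% × 970.00 Cr = 635.52 Cr
Social Insurance: 8.3% × 9,170.00 Cr = 761.11 Cr
Unemployment Insurance: 0.9% × 9,170.00 Cr = 82.53 Cr
Disability Insurance: 3.51% × 9,170.00 Cr = 321.87 Cr
Total: 635.52 Cr + 761.11 Cr + 82.53 Cr + 321.87 Cr = 1,801.03 Cr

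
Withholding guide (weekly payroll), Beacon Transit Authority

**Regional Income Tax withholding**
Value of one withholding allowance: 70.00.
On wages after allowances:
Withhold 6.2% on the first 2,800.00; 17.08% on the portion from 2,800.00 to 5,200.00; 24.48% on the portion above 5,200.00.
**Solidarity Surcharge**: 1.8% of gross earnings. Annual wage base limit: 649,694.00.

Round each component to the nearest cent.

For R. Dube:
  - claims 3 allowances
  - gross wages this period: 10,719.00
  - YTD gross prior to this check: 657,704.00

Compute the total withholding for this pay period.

Regional Income Tax: taxable = 10,719.00 − 3×70.00 = 10,509.00
  583.52 + 24.48% × (10,509.00 − 5,200.00) = 583.52 + 24.48% × 5,309.00 = 1,883.16
Solidarity Surcharge: YTD 657,704.00 ≥ cap 649,694.00 → 0.00
Total: 1,883.16 + 0.00 = 1,883.16

1,883.16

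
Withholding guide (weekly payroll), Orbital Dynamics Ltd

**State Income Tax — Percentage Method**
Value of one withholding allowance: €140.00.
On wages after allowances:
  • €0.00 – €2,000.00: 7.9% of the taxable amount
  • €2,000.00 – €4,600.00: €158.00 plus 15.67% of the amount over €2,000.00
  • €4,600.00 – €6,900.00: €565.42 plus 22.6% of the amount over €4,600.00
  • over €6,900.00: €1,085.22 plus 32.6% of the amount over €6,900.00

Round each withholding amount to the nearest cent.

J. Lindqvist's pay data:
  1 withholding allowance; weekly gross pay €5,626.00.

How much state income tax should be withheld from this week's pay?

State Income Tax: taxable = €5,626.00 − 1×€140.00 = €5,486.00
  €565.42 + 22.6% × (€5,486.00 − €4,600.00) = €565.42 + 22.6% × €886.00 = €765.66

€765.66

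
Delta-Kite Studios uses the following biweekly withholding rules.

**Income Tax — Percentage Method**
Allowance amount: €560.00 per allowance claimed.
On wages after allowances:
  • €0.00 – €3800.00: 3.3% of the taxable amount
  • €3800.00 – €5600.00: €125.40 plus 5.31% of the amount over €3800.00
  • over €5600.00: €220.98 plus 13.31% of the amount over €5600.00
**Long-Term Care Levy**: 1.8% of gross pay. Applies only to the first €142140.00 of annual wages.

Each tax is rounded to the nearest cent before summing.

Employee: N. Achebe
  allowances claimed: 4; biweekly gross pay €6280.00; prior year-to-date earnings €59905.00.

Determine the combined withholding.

€251.18

Income Tax: taxable = €6280.00 − 4×€560.00 = €4040.00
  €125.40 + 5.31% × (€4040.00 − €3800.00) = €125.40 + 5.31% × €240.00 = €138.14
Long-Term Care Levy: 1.8% × €6280.00 = €113.04
Total: €138.14 + €113.04 = €251.18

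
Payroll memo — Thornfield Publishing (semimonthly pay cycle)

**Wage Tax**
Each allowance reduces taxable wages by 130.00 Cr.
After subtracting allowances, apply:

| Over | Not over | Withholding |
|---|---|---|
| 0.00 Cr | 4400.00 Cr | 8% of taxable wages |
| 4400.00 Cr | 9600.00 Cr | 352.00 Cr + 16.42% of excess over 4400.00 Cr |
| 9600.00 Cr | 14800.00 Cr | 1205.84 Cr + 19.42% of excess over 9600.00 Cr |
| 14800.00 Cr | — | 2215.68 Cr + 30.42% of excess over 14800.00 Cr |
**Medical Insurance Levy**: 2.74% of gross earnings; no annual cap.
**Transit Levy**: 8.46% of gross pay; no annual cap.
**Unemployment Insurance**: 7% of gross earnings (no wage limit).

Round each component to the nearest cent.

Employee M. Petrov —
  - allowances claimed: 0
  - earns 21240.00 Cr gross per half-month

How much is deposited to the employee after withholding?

13199.59 Cr

Wage Tax: taxable = 21240.00 Cr
  2215.68 Cr + 30.42% × (21240.00 Cr − 14800.00 Cr) = 2215.68 Cr + 30.42% × 6440.00 Cr = 4174.73 Cr
Medical Insurance Levy: 2.74% × 21240.00 Cr = 581.98 Cr
Transit Levy: 8.46% × 21240.00 Cr = 1796.90 Cr
Unemployment Insurance: 7% × 21240.00 Cr = 1486.80 Cr
Total withheld: 4174.73 Cr + 581.98 Cr + 1796.90 Cr + 1486.80 Cr = 8040.41 Cr
Net pay: 21240.00 Cr − 8040.41 Cr = 13199.59 Cr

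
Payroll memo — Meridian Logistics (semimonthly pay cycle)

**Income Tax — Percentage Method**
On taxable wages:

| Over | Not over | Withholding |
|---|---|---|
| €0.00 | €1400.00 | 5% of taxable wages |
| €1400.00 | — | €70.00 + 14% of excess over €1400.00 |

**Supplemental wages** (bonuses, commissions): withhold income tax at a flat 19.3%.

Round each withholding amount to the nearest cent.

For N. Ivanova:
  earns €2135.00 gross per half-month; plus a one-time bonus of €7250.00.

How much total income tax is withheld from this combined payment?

Income Tax: taxable = €2135.00
  €70.00 + 14% × (€2135.00 − €1400.00) = €70.00 + 14% × €735.00 = €172.90
Supplemental (19.3% flat on bonus): 19.3% × €7250.00 = €1399.25
Total income tax: €172.90 + €1399.25 = €1572.15

€1572.15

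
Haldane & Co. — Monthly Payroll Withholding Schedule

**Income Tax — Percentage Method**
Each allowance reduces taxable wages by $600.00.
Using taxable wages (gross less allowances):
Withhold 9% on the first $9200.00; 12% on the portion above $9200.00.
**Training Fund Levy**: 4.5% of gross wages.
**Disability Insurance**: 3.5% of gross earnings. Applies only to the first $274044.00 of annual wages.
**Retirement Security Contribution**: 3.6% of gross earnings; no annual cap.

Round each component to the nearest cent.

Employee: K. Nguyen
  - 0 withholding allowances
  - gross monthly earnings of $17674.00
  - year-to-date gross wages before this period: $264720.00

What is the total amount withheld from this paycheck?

$3602.81

Income Tax: taxable = $17674.00
  $828.00 + 12% × ($17674.00 − $9200.00) = $828.00 + 12% × $8474.00 = $1844.88
Training Fund Levy: 4.5% × $17674.00 = $795.33
Disability Insurance: cap $274044.00 − YTD $264720.00 = $9324.00 subject; 3.5% × $9324.00 = $326.34
Retirement Security Contribution: 3.6% × $17674.00 = $636.26
Total: $1844.88 + $795.33 + $326.34 + $636.26 = $3602.81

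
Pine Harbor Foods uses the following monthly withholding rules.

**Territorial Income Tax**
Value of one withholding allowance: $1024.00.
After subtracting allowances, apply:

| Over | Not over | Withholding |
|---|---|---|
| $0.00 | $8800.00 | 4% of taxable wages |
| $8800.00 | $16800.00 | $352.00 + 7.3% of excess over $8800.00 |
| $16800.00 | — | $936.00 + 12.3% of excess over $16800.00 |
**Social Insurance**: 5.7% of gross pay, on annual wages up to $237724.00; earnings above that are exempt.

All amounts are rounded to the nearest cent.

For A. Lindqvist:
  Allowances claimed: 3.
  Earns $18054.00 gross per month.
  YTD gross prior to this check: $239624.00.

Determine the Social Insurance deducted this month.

$0.00

Social Insurance: YTD $239624.00 ≥ cap $237724.00 → $0.00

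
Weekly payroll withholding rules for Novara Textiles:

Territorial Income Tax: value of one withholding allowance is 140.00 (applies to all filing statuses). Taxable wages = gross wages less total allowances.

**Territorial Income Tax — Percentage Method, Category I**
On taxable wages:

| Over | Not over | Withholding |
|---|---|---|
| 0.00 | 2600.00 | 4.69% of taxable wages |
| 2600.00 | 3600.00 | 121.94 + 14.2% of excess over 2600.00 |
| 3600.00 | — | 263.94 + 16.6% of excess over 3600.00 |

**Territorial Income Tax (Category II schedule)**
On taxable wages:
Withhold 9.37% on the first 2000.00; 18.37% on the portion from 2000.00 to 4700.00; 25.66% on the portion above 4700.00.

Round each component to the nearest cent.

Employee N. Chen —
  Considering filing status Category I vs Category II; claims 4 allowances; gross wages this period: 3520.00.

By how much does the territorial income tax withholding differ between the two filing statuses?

190.69

Territorial Income Tax (Category I): taxable = 3520.00 − 4×140.00 = 2960.00
  121.94 + 14.2% × (2960.00 − 2600.00) = 121.94 + 14.2% × 360.00 = 173.06
Territorial Income Tax (Category II): taxable = 3520.00 − 4×140.00 = 2960.00
  187.40 + 18.37% × (2960.00 − 2000.00) = 187.40 + 18.37% × 960.00 = 363.75
Difference: |173.06 − 363.75| = 190.69 (higher under Category II)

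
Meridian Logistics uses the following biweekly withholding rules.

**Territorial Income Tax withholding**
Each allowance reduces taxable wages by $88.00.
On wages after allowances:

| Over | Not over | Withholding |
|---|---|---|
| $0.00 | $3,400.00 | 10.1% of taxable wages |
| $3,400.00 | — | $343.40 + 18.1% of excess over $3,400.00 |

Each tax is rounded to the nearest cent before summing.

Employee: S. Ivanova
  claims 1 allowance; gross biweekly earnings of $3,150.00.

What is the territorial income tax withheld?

Territorial Income Tax: taxable = $3,150.00 − 1×$88.00 = $3,062.00
  10.1% × $3,062.00 = $309.26

$309.26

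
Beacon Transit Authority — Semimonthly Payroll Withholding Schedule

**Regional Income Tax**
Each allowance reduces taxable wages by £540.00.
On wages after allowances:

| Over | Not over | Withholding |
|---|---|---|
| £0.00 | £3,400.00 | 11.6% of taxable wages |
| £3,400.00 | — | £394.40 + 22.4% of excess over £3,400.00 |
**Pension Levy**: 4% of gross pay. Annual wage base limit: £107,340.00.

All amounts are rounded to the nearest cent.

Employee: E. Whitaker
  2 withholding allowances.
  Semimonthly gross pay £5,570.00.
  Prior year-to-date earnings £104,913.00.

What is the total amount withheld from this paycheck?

£735.64

Regional Income Tax: taxable = £5,570.00 − 2×£540.00 = £4,490.00
  £394.40 + 22.4% × (£4,490.00 − £3,400.00) = £394.40 + 22.4% × £1,090.00 = £638.56
Pension Levy: cap £107,340.00 − YTD £104,913.00 = £2,427.00 subject; 4% × £2,427.00 = £97.08
Total: £638.56 + £97.08 = £735.64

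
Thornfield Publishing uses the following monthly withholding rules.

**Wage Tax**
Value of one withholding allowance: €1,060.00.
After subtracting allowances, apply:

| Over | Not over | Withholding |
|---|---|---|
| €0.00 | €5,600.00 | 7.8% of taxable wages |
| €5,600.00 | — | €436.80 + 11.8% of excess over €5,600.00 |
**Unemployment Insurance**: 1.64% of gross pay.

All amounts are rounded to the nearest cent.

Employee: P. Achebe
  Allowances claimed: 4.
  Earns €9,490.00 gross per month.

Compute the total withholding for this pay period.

Wage Tax: taxable = €9,490.00 − 4×€1,060.00 = €5,250.00
  7.8% × €5,250.00 = €409.50
Unemployment Insurance: 1.64% × €9,490.00 = €155.64
Total: €409.50 + €155.64 = €565.14

€565.14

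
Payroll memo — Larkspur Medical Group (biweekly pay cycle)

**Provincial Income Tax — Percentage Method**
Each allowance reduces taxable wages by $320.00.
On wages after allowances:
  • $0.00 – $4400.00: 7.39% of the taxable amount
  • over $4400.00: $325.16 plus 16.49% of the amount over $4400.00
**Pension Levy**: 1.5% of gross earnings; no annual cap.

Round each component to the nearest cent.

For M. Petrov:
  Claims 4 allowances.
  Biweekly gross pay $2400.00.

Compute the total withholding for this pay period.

$118.77

Provincial Income Tax: taxable = $2400.00 − 4×$320.00 = $1120.00
  7.39% × $1120.00 = $82.77
Pension Levy: 1.5% × $2400.00 = $36.00
Total: $82.77 + $36.00 = $118.77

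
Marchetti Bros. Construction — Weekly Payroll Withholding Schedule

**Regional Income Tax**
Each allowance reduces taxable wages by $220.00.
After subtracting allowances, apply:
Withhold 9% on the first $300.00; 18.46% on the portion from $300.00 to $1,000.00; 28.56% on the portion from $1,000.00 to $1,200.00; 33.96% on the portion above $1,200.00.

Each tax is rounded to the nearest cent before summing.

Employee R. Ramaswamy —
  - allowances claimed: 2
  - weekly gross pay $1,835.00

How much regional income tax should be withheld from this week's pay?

Regional Income Tax: taxable = $1,835.00 − 2×$220.00 = $1,395.00
  $213.34 + 33.96% × ($1,395.00 − $1,200.00) = $213.34 + 33.96% × $195.00 = $279.56

$279.56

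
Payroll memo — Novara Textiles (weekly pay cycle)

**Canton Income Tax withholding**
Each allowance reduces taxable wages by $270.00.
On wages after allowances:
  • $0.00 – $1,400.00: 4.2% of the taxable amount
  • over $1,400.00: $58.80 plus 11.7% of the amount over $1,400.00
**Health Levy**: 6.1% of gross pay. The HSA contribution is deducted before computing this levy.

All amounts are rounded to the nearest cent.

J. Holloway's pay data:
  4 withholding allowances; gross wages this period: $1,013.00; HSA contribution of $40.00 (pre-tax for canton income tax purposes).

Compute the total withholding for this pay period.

$59.35

Canton Income Tax: taxable = $1,013.00 − $40.00 − 4×$270.00 = $-107.00
  Taxable ≤ 0 → $0.00
Health Levy: 6.1% × $973.00 = $59.35
Total: $0.00 + $59.35 = $59.35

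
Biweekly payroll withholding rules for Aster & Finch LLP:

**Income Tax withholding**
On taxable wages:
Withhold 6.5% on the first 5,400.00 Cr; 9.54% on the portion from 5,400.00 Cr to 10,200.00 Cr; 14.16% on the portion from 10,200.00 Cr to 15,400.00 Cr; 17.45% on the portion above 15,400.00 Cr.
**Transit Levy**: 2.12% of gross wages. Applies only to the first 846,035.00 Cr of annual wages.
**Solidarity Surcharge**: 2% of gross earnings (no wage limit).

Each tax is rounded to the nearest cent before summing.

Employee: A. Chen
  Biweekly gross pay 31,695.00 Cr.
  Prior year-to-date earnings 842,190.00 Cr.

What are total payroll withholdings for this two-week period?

Income Tax: taxable = 31,695.00 Cr
  1,545.24 Cr + 17.45% × (31,695.00 Cr − 15,400.00 Cr) = 1,545.24 Cr + 17.45% × 16,295.00 Cr = 4,388.72 Cr
Transit Levy: cap 846,035.00 Cr − YTD 842,190.00 Cr = 3,845.00 Cr subject; 2.12% × 3,845.00 Cr = 81.51 Cr
Solidarity Surcharge: 2% × 31,695.00 Cr = 633.90 Cr
Total: 4,388.72 Cr + 81.51 Cr + 633.90 Cr = 5,104.13 Cr

5,104.13 Cr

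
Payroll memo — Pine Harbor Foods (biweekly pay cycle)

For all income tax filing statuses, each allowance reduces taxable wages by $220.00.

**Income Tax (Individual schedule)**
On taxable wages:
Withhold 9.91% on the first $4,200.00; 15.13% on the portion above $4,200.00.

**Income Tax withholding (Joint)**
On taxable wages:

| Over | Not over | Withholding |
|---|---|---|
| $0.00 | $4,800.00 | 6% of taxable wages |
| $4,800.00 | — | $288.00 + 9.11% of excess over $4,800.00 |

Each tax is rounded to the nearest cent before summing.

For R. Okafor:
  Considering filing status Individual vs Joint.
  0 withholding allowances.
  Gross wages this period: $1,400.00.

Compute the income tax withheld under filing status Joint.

Income Tax (Joint): taxable = $1,400.00
  6% × $1,400.00 = $84.00

$84.00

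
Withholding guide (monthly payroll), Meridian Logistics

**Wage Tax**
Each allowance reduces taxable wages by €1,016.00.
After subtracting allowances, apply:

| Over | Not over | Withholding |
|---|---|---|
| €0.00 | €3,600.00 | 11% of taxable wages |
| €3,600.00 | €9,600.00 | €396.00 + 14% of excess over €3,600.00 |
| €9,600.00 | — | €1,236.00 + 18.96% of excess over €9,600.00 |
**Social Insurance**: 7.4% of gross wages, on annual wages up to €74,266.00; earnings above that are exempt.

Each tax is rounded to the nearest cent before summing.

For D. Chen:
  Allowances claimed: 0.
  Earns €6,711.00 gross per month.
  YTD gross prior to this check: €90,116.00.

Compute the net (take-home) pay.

€5,879.46

Wage Tax: taxable = €6,711.00
  €396.00 + 14% × (€6,711.00 − €3,600.00) = €396.00 + 14% × €3,111.00 = €831.54
Social Insurance: YTD €90,116.00 ≥ cap €74,266.00 → €0.00
Total withheld: €831.54 + €0.00 = €831.54
Net pay: €6,711.00 − €831.54 = €5,879.46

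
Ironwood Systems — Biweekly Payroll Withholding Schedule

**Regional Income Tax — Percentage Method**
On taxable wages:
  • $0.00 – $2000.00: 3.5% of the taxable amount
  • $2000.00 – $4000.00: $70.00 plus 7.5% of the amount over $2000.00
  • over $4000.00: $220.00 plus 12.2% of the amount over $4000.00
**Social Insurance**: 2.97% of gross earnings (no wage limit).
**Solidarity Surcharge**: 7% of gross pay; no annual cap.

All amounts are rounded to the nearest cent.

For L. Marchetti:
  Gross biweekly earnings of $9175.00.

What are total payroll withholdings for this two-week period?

Regional Income Tax: taxable = $9175.00
  $220.00 + 12.2% × ($9175.00 − $4000.00) = $220.00 + 12.2% × $5175.00 = $851.35
Social Insurance: 2.97% × $9175.00 = $272.50
Solidarity Surcharge: 7% × $9175.00 = $642.25
Total: $851.35 + $272.50 + $642.25 = $1766.10

$1766.10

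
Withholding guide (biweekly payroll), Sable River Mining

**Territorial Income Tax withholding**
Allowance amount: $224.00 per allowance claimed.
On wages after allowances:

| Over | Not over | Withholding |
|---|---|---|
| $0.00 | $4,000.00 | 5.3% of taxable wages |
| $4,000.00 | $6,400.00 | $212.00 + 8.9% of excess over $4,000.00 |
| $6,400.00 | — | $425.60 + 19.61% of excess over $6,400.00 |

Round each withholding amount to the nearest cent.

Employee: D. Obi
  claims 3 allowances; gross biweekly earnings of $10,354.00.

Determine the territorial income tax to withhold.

Territorial Income Tax: taxable = $10,354.00 − 3×$224.00 = $9,682.00
  $425.60 + 19.61% × ($9,682.00 − $6,400.00) = $425.60 + 19.61% × $3,282.00 = $1,069.20

$1,069.20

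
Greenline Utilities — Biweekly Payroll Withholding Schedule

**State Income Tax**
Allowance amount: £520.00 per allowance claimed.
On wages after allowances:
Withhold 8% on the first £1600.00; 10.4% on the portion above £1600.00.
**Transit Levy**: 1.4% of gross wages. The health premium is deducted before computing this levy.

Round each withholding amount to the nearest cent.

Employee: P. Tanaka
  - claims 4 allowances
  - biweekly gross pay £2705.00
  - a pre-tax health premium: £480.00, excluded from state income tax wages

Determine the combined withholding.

State Income Tax: taxable = £2705.00 − £480.00 − 4×£520.00 = £145.00
  8% × £145.00 = £11.60
Transit Levy: 1.4% × £2225.00 = £31.15
Total: £11.60 + £31.15 = £42.75

£42.75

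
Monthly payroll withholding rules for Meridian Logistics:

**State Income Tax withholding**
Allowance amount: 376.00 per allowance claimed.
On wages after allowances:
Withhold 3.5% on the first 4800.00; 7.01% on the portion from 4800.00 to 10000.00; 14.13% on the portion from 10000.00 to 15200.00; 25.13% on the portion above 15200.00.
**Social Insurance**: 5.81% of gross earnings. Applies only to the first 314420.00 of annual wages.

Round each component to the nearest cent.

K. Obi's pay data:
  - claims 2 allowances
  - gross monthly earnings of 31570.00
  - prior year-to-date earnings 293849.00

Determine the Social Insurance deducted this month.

Social Insurance: cap 314420.00 − YTD 293849.00 = 20571.00 subject; 5.81% × 20571.00 = 1195.18

1195.18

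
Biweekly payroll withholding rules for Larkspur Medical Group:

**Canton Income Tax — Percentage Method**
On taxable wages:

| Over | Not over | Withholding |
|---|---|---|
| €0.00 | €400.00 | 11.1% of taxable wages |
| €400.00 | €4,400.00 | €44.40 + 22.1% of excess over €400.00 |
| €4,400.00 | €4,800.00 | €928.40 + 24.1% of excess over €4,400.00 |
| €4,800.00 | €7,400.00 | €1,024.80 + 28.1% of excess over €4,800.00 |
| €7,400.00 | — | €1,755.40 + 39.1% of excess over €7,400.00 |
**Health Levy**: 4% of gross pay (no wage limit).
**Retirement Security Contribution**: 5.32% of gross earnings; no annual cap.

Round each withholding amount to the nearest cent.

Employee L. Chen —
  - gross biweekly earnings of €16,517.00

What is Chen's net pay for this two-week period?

Canton Income Tax: taxable = €16,517.00
  €1,755.40 + 39.1% × (€16,517.00 − €7,400.00) = €1,755.40 + 39.1% × €9,117.00 = €5,320.15
Health Levy: 4% × €16,517.00 = €660.68
Retirement Security Contribution: 5.32% × €16,517.00 = €878.70
Total withheld: €5,320.15 + €660.68 + €878.70 = €6,859.53
Net pay: €16,517.00 − €6,859.53 = €9,657.47

€9,657.47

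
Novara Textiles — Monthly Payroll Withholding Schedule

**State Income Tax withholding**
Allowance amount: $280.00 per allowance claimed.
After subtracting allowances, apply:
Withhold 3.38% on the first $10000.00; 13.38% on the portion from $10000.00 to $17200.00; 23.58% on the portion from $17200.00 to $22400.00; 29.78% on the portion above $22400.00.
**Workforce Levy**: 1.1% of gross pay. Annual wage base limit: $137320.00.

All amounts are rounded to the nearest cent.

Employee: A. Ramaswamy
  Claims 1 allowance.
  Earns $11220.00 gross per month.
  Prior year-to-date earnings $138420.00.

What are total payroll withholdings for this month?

State Income Tax: taxable = $11220.00 − 1×$280.00 = $10940.00
  $338.00 + 13.38% × ($10940.00 − $10000.00) = $338.00 + 13.38% × $940.00 = $463.77
Workforce Levy: YTD $138420.00 ≥ cap $137320.00 → $0.00
Total: $463.77 + $0.00 = $463.77

$463.77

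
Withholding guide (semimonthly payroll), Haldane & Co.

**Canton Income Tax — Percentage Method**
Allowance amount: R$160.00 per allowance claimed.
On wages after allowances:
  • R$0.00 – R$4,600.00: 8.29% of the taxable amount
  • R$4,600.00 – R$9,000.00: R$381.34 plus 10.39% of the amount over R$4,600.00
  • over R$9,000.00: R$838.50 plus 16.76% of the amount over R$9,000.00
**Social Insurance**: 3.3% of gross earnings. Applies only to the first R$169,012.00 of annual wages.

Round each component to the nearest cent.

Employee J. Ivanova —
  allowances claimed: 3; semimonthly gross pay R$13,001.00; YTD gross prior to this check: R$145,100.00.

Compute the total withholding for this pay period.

R$1,857.65

Canton Income Tax: taxable = R$13,001.00 − 3×R$160.00 = R$12,521.00
  R$838.50 + 16.76% × (R$12,521.00 − R$9,000.00) = R$838.50 + 16.76% × R$3,521.00 = R$1,428.62
Social Insurance: 3.3% × R$13,001.00 = R$429.03
Total: R$1,428.62 + R$429.03 = R$1,857.65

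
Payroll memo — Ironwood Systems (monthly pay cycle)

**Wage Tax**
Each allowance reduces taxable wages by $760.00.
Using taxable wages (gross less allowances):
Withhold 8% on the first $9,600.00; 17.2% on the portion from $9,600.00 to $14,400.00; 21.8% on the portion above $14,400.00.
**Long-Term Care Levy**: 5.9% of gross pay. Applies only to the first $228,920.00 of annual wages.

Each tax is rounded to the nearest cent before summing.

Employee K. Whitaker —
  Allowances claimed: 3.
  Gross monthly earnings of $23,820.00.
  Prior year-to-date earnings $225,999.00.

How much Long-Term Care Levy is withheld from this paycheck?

Long-Term Care Levy: cap $228,920.00 − YTD $225,999.00 = $2,921.00 subject; 5.9% × $2,921.00 = $172.34

$172.34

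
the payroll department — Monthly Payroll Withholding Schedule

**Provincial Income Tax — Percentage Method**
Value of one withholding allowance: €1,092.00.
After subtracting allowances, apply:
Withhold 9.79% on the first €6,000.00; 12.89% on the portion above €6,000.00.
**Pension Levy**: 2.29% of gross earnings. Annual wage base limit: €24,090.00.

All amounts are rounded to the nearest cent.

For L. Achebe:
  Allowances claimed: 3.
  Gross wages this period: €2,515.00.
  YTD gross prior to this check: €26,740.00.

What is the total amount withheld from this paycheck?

Provincial Income Tax: taxable = €2,515.00 − 3×€1,092.00 = €-761.00
  Taxable ≤ 0 → €0.00
Pension Levy: YTD €26,740.00 ≥ cap €24,090.00 → €0.00
Total: €0.00 + €0.00 = €0.00

€0.00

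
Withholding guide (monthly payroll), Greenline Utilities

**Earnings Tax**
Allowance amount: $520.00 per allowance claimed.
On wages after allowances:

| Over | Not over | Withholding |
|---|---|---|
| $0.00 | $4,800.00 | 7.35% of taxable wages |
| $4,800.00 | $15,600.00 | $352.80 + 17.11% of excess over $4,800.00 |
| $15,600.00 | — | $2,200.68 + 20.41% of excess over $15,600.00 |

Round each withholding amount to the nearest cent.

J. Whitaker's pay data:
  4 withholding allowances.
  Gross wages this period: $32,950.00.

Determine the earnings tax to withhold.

$5,317.29

Earnings Tax: taxable = $32,950.00 − 4×$520.00 = $30,870.00
  $2,200.68 + 20.41% × ($30,870.00 − $15,600.00) = $2,200.68 + 20.41% × $15,270.00 = $5,317.29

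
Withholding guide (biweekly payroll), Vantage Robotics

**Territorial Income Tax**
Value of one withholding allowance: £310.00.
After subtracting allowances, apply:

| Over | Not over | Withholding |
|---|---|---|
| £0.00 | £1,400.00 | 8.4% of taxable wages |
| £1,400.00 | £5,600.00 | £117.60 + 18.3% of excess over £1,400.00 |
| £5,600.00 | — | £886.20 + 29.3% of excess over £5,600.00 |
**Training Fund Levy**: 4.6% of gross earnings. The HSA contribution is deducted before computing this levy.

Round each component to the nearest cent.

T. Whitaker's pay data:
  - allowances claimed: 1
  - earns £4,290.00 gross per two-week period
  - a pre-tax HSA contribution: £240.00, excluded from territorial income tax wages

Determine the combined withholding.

£732.12

Territorial Income Tax: taxable = £4,290.00 − £240.00 − 1×£310.00 = £3,740.00
  £117.60 + 18.3% × (£3,740.00 − £1,400.00) = £117.60 + 18.3% × £2,340.00 = £545.82
Training Fund Levy: 4.6% × £4,050.00 = £186.30
Total: £545.82 + £186.30 = £732.12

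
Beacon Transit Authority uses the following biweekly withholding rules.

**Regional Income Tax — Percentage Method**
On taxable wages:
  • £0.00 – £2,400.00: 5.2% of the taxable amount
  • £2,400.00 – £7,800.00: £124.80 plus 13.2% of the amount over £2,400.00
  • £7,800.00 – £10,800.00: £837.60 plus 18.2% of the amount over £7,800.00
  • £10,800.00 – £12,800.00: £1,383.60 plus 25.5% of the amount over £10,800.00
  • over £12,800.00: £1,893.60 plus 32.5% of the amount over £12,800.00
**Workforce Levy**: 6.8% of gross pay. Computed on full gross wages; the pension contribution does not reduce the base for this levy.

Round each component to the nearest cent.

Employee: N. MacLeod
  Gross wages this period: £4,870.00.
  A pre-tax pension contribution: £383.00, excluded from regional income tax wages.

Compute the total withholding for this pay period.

Regional Income Tax: taxable = £4,870.00 − £383.00 = £4,487.00
  £124.80 + 13.2% × (£4,487.00 − £2,400.00) = £124.80 + 13.2% × £2,087.00 = £400.28
Workforce Levy: 6.8% × £4,870.00 = £331.16
Total: £400.28 + £331.16 = £731.44

£731.44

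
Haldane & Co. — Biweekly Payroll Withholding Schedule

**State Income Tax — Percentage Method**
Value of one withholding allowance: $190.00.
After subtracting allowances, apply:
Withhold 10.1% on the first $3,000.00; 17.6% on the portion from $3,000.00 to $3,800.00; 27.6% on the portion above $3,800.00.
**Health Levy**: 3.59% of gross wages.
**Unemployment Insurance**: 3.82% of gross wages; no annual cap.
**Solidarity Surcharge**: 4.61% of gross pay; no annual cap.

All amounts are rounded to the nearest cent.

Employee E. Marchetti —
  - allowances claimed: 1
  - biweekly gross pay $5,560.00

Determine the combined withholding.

State Income Tax: taxable = $5,560.00 − 1×$190.00 = $5,370.00
  $443.80 + 27.6% × ($5,370.00 − $3,800.00) = $443.80 + 27.6% × $1,570.00 = $877.12
Health Levy: 3.59% × $5,560.00 = $199.60
Unemployment Insurance: 3.82% × $5,560.00 = $212.39
Solidarity Surcharge: 4.61% × $5,560.00 = $256.32
Total: $877.12 + $199.60 + $212.39 + $256.32 = $1,545.43

$1,545.43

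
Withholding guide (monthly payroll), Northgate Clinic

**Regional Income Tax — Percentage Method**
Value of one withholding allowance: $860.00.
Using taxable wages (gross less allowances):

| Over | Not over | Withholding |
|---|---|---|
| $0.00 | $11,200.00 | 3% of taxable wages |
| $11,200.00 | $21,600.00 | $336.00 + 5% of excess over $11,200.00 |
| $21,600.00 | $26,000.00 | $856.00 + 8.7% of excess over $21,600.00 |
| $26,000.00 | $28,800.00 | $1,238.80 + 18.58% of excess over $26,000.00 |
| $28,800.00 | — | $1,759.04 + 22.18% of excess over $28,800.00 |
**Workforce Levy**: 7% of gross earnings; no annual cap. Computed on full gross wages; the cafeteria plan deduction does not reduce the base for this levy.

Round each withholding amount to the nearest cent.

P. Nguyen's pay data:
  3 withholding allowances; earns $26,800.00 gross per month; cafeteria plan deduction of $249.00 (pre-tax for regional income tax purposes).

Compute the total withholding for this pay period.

$2,938.28

Regional Income Tax: taxable = $26,800.00 − $249.00 − 3×$860.00 = $23,971.00
  $856.00 + 8.7% × ($23,971.00 − $21,600.00) = $856.00 + 8.7% × $2,371.00 = $1,062.28
Workforce Levy: 7% × $26,800.00 = $1,876.00
Total: $1,062.28 + $1,876.00 = $2,938.28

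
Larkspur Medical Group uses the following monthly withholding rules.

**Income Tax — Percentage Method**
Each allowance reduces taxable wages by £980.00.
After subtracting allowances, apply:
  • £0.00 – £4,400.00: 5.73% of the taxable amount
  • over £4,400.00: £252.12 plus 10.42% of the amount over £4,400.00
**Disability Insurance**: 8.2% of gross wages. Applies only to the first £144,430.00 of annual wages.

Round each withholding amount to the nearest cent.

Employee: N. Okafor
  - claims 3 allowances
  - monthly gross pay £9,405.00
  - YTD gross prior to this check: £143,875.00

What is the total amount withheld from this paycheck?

Income Tax: taxable = £9,405.00 − 3×£980.00 = £6,465.00
  £252.12 + 10.42% × (£6,465.00 − £4,400.00) = £252.12 + 10.42% × £2,065.00 = £467.29
Disability Insurance: cap £144,430.00 − YTD £143,875.00 = £555.00 subject; 8.2% × £555.00 = £45.51
Total: £467.29 + £45.51 = £512.80

£512.80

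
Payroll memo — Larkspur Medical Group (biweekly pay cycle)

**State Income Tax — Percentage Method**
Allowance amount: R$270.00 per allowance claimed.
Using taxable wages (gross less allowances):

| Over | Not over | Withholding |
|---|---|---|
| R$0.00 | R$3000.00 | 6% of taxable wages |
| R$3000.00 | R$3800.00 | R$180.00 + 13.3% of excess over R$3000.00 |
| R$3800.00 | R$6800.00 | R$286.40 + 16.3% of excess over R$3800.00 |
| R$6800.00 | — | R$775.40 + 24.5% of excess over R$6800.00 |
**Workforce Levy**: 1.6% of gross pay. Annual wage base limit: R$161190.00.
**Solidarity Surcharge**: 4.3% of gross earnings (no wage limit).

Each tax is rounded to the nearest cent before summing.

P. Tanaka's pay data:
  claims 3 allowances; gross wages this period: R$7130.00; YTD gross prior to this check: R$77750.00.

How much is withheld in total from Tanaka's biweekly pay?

R$1117.83

State Income Tax: taxable = R$7130.00 − 3×R$270.00 = R$6320.00
  R$286.40 + 16.3% × (R$6320.00 − R$3800.00) = R$286.40 + 16.3% × R$2520.00 = R$697.16
Workforce Levy: 1.6% × R$7130.00 = R$114.08
Solidarity Surcharge: 4.3% × R$7130.00 = R$306.59
Total: R$697.16 + R$114.08 + R$306.59 = R$1117.83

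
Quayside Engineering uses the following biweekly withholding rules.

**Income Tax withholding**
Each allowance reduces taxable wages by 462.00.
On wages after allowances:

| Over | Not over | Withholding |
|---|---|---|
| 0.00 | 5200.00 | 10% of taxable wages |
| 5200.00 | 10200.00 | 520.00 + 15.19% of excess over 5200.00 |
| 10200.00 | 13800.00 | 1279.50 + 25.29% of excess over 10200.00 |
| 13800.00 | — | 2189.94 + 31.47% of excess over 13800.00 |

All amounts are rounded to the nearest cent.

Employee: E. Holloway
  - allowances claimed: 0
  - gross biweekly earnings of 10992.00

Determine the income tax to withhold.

1479.80

Income Tax: taxable = 10992.00
  1279.50 + 25.29% × (10992.00 − 10200.00) = 1279.50 + 25.29% × 792.00 = 1479.80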